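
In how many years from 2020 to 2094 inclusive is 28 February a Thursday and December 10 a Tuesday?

7

Check each year's weekday for 28 February and December 10:
  2020: Fri/Thu  2021: Sun/Fri  2022: Mon/Sat  2023: Tue/Sun  2024: Wed/Tue  2025: Fri/Wed  2026: Sat/Thu  2027: Sun/Fri  2028: Mon/Sun  2029: Wed/Mon  2030: Thu/Tue ✓  2031: Fri/Wed  2032: Sat/Fri  2033: Mon/Sat  …(47 more)…  2081: Fri/Wed  2082: Sat/Thu  2083: Sun/Fri  2084: Mon/Sun  2085: Wed/Mon  2086: Thu/Tue ✓  2087: Fri/Wed  2088: Sat/Fri  2089: Mon/Sat  2090: Tue/Sun  2091: Wed/Mon  2092: Thu/Wed  2093: Sat/Thu  2094: Sun/Fri
Both conditions hold in: 2030, 2041, 2047, 2058, 2069, 2075, 2086 — 7.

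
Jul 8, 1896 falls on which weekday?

January 1, 1896 is a Wednesday.
July 8 is day 190 of the year, i.e. 189 days after Jan 1.
189 mod 7 = 0, so advance 0 weekdays from Wednesday: Wednesday.

Wednesday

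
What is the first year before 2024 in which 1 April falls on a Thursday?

From one year to the next, a fixed date's weekday advances by 1, or by 2 when a Feb 29 lies between the two dates.
2024: April 1 is Monday.
2023: Saturday (−2)
2022: Friday (−1)
2021: Thursday (−1)
1 April falls on a Thursday in 2021.

2021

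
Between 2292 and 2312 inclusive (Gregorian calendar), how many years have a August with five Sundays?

6

August has 31 days; it has five Sundays when Sunday falls among the first (month-length − 28) days — i.e. when August 1 is one of Sunday/Saturday/Friday.
August 1 by year: 2292:Mon 2293:Tue 2294:Wed 2295:Thu 2296:Sat✓ 2297:Sun✓ 2298:Mon 2299:Tue 2300:Wed 2301:Thu 2302:Fri✓ 2303:Sat✓ 2304:Mon 2305:Tue 2306:Wed 2307:Thu 2308:Sat✓ 2309:Sun✓ 2310:Mon 2311:Tue 2312:Thu
Years with five Sundays: 2296, 2297, 2302, 2303, 2308, 2309 → 6.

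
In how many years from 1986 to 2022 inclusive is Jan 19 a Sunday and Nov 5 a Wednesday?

Check each year's weekday for Jan 19 and Nov 5:
  1986: Sun/Wed ✓  1987: Mon/Thu  1988: Tue/Sat  1989: Thu/Sun  1990: Fri/Mon  1991: Sat/Tue  1992: Sun/Thu  1993: Tue/Fri  1994: Wed/Sat  1995: Thu/Sun  1996: Fri/Tue  1997: Sun/Wed ✓  1998: Mon/Thu  1999: Tue/Fri  …(9 more)…  2009: Mon/Thu  2010: Tue/Fri  2011: Wed/Sat  2012: Thu/Mon  2013: Sat/Tue  2014: Sun/Wed ✓  2015: Mon/Thu  2016: Tue/Sat  2017: Thu/Sun  2018: Fri/Mon  2019: Sat/Tue  2020: Sun/Thu  2021: Tue/Fri  2022: Wed/Sat
Both conditions hold in: 1986, 1997, 2003, 2014 — 4.

4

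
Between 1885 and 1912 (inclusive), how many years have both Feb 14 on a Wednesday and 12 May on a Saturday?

Check each year's weekday for Feb 14 and 12 May:
  1885: Sat/Tue  1886: Sun/Wed  1887: Mon/Thu  1888: Tue/Sat  1889: Thu/Sun  1890: Fri/Mon  1891: Sat/Tue  1892: Sun/Thu  1893: Tue/Fri  1894: Wed/Sat ✓  1895: Thu/Sun  1896: Fri/Tue  1897: Sun/Wed  1898: Mon/Thu  1899: Tue/Fri  1900: Wed/Sat ✓  1901: Thu/Sun  1902: Fri/Mon  1903: Sat/Tue  1904: Sun/Thu  1905: Tue/Fri  1906: Wed/Sat ✓  1907: Thu/Sun  1908: Fri/Tue  1909: Sun/Wed  1910: Mon/Thu  1911: Tue/Fri  1912: Wed/Sun
Both conditions hold in: 1894, 1900, 1906 — 3.

3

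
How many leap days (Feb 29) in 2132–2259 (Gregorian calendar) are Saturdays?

4

Leap years in 2132–2259: 31 of them.
Feb 29 weekday advances by 5 (mod 7) from one leap year to the next four years later (or differs when a century non-leap intervenes).
Leap-day weekdays: 2132:Fri 2136:Wed 2140:Mon 2144:Sat✓ 2148:Thu 2152:Tue 2156:Sun 2160:Fri 2164:Wed 2168:Mon 2172:Sat✓ 2176:Thu 2180:Tue …(5 more)… 2208:Mon 2212:Sat✓ 2216:Thu 2220:Tue 2224:Sun 2228:Fri 2232:Wed 2236:Mon 2240:Sat✓ 2244:Thu 2248:Tue 2252:Sun 2256:Fri
Saturday: 2144, 2172, 2212, 2240 → 4.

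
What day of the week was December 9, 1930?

January 1, 1930 is a Wednesday.
December 9 is day 343 of the year, i.e. 342 days after Jan 1.
342 mod 7 = 6, so advance 6 weekdays from Wednesday: Tuesday.

Tuesday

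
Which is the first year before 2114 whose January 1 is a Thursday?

Jan 1 advances by 2 weekdays after a leap year and by 1 after a common year.
2114: Jan 1 is Monday.
2113: Sunday
2112: Friday (leap)
2111: Thursday
2111 begins on a Thursday

2111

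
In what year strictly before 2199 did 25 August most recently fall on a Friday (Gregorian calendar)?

From one year to the next, a fixed date's weekday advances by 1, or by 2 when a Feb 29 lies between the two dates.
2199: August 25 is Sunday.
2198: Saturday (−1)
2197: Friday (−1)
25 August falls on a Friday in 2197.

2197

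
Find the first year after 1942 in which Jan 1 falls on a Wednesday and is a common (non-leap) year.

1947

Jan 1 advances by 2 weekdays after a leap year and by 1 after a common year.
1942: Jan 1 is Thursday.
1943: Friday
1944: Saturday (leap)
1945: Monday
1946: Tuesday
1947: Wednesday
1947 begins on a Wednesday and is a common year.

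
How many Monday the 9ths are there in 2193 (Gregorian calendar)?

Check the 9th of each month of 2193: Jan 9: Wed, Feb 9: Sat, Mar 9: Sat, Apr 9: Tue, May 9: Thu, Jun 9: Sun, Jul 9: Tue, Aug 9: Fri, Sep 9: Mon, Oct 9: Wed, Nov 9: Sat, Dec 9: Mon.
Monday occurs in September, December — 2 months.

2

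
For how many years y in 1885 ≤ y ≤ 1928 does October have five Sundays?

October has 31 days; it has five Sundays when Sunday falls among the first (month-length − 28) days — i.e. when October 1 is one of Sunday/Saturday/Friday.
October 1 by year: 1885:Thu 1886:Fri✓ 1887:Sat✓ 1888:Mon 1889:Tue 1890:Wed 1891:Thu 1892:Sat✓ 1893:Sun✓ 1894:Mon 1895:Tue 1896:Thu 1897:Fri✓ 1898:Sat✓ 1899:Sun✓ …(14 more)… 1914:Thu 1915:Fri✓ 1916:Sun✓ 1917:Mon 1918:Tue 1919:Wed 1920:Fri✓ 1921:Sat✓ 1922:Sun✓ 1923:Mon 1924:Wed 1925:Thu 1926:Fri✓ 1927:Sat✓ 1928:Mon
Years with five Sundays: 1886, 1887, 1892, 1893, 1897, 1898, 1899, 1904, 1905, 1909, 1910, 1911, 1915, 1916, 1920, 1921, 1922, 1926, 1927 → 19.

19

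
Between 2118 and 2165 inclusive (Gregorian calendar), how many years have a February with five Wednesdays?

2

February has 28 days (29 in leap years); it has five Wednesdays when Wednesday falls among the first (month-length − 28) days — i.e. when February 1 is Wednesday in a leap year (never in a common year).
February 1 by year: 2118:Tue 2119:Wed 2120:Thu 2121:Sat 2122:Sun 2123:Mon 2124:Tue 2125:Thu 2126:Fri 2127:Sat 2128:Sun 2129:Tue 2130:Wed 2131:Thu 2132:Fri …(18 more)… 2151:Mon 2152:Tue 2153:Thu 2154:Fri 2155:Sat 2156:Sun 2157:Tue 2158:Wed 2159:Thu 2160:Fri 2161:Sun 2162:Mon 2163:Tue 2164:Wed✓ 2165:Fri
Years with five Wednesdays: 2136, 2164 → 2.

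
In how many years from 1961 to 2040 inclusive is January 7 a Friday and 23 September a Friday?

Check each year's weekday for January 7 and 23 September:
  1961: Sat/Sat  1962: Sun/Sun  1963: Mon/Mon  1964: Tue/Wed  1965: Thu/Thu  1966: Fri/Fri ✓  1967: Sat/Sat  1968: Sun/Mon  1969: Tue/Tue  1970: Wed/Wed  1971: Thu/Thu  1972: Fri/Sat  1973: Sun/Sun  1974: Mon/Mon  …(52 more)…  2027: Thu/Thu  2028: Fri/Sat  2029: Sun/Sun  2030: Mon/Mon  2031: Tue/Tue  2032: Wed/Thu  2033: Fri/Fri ✓  2034: Sat/Sat  2035: Sun/Sun  2036: Mon/Tue  2037: Wed/Wed  2038: Thu/Thu  2039: Fri/Fri ✓  2040: Sat/Sun
Both conditions hold in: 1966, 1977, 1983, 1994, 2005, 2011, 2022, 2033, 2039 — 9.

9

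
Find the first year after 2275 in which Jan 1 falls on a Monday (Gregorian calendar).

Jan 1 advances by 2 weekdays after a leap year and by 1 after a common year.
2275: Jan 1 is Friday.
2276: Saturday (leap)
2277: Monday
2277 begins on a Monday

2277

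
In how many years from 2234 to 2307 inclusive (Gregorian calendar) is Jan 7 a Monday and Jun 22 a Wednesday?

0

Check each year's weekday for Jan 7 and Jun 22:
  2234: Tue/Sun  2235: Wed/Mon  2236: Thu/Wed  2237: Sat/Thu  2238: Sun/Fri  2239: Mon/Sat  2240: Tue/Mon  2241: Thu/Tue  2242: Fri/Wed  2243: Sat/Thu  2244: Sun/Sat  2245: Tue/Sun  2246: Wed/Mon  2247: Thu/Tue  …(46 more)…  2294: Sun/Fri  2295: Mon/Sat  2296: Tue/Mon  2297: Thu/Tue  2298: Fri/Wed  2299: Sat/Thu  2300: Sun/Fri  2301: Mon/Sat  2302: Tue/Sun  2303: Wed/Mon  2304: Thu/Wed  2305: Sat/Thu  2306: Sun/Fri  2307: Mon/Sat
Both conditions hold in: no year — 0.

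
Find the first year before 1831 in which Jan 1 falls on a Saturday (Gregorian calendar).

1825

Jan 1 advances by 2 weekdays after a leap year and by 1 after a common year.
1831: Jan 1 is Saturday.
1830: Friday
1829: Thursday
1828: Tuesday (leap)
1827: Monday
1826: Sunday
1825: Saturday
1825 begins on a Saturday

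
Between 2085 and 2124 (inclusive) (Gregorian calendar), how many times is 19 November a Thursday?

6

Track 19 November's weekday year by year (advancing +1, or +2 across a Feb 29):
  2085: Mon  2086: Tue (+1)  2087: Wed (+1)  2088: Fri (+2)  2089: Sat (+1)
  2090: Sun (+1)  2091: Mon (+1)  2092: Wed (+2)  2093: Thu (+1) ✓  2094: Fri (+1)
  2095: Sat (+1)  2096: Mon (+2)  2097: Tue (+1)  2098: Wed (+1)  … (12 more years) …
  2111: Thu (+1) ✓  2112: Sat (+2)  2113: Sun (+1)  2114: Mon (+1)  2115: Tue (+1)
  2116: Thu (+2) ✓  2117: Fri (+1)  2118: Sat (+1)  2119: Sun (+1)  2120: Tue (+2)
  2121: Wed (+1)  2122: Thu (+1) ✓  2123: Fri (+1)  2124: Sun (+2)
Thursday years: 2093, 2099, 2105, 2111, 2116, 2122 — 6 in total.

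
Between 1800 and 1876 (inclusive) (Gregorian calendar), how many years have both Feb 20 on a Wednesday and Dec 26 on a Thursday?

8

Check each year's weekday for Feb 20 and Dec 26:
  1800: Thu/Fri  1801: Fri/Sat  1802: Sat/Sun  1803: Sun/Mon  1804: Mon/Wed  1805: Wed/Thu ✓  1806: Thu/Fri  1807: Fri/Sat  1808: Sat/Mon  1809: Mon/Tue  1810: Tue/Wed  1811: Wed/Thu ✓  1812: Thu/Sat  1813: Sat/Sun  …(49 more)…  1863: Fri/Sat  1864: Sat/Mon  1865: Mon/Tue  1866: Tue/Wed  1867: Wed/Thu ✓  1868: Thu/Sat  1869: Sat/Sun  1870: Sun/Mon  1871: Mon/Tue  1872: Tue/Thu  1873: Thu/Fri  1874: Fri/Sat  1875: Sat/Sun  1876: Sun/Tue
Both conditions hold in: 1805, 1811, 1822, 1833, 1839, 1850, 1861, 1867 — 8.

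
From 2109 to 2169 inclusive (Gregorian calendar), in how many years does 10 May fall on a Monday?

Track 10 May's weekday year by year (advancing +1, or +2 across a Feb 29):
  2109: Fri  2110: Sat (+1)  2111: Sun (+1)  2112: Tue (+2)  2113: Wed (+1)
  2114: Thu (+1)  2115: Fri (+1)  2116: Sun (+2)  2117: Mon (+1) ✓  2118: Tue (+1)
  2119: Wed (+1)  2120: Fri (+2)  2121: Sat (+1)  2122: Sun (+1)  … (33 more years) …
  2156: Mon (+2) ✓  2157: Tue (+1)  2158: Wed (+1)  2159: Thu (+1)  2160: Sat (+2)
  2161: Sun (+1)  2162: Mon (+1) ✓  2163: Tue (+1)  2164: Thu (+2)  2165: Fri (+1)
  2166: Sat (+1)  2167: Sun (+1)  2168: Tue (+2)  2169: Wed (+1)
Monday years: 2117, 2123, 2128, 2134, 2145, 2151, 2156, 2162 — 8 in total.

8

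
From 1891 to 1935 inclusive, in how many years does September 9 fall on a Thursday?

5

Track September 9's weekday year by year (advancing +1, or +2 across a Feb 29):
  1891: Wed  1892: Fri (+2)  1893: Sat (+1)  1894: Sun (+1)  1895: Mon (+1)
  1896: Wed (+2)  1897: Thu (+1) ✓  1898: Fri (+1)  1899: Sat (+1)  1900: Sun (+1)
  1901: Mon (+1)  1902: Tue (+1)  1903: Wed (+1)  1904: Fri (+2)  … (17 more years) …
  1922: Sat (+1)  1923: Sun (+1)  1924: Tue (+2)  1925: Wed (+1)  1926: Thu (+1) ✓
  1927: Fri (+1)  1928: Sun (+2)  1929: Mon (+1)  1930: Tue (+1)  1931: Wed (+1)
  1932: Fri (+2)  1933: Sat (+1)  1934: Sun (+1)  1935: Mon (+1)
Thursday years: 1897, 1909, 1915, 1920, 1926 — 5 in total.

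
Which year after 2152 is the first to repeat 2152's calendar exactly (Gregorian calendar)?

Two years share a calendar iff Jan 1 falls on the same weekday and both are leap or both are common. 2152: Jan 1 is Saturday, leap year.
2153: Jan 1 Monday, common
2154: Jan 1 Tuesday, common
2155: Jan 1 Wednesday, common
2156: Jan 1 Thursday, leap
2157: Jan 1 Saturday, common
2158: Jan 1 Sunday, common
2159: Jan 1 Monday, common
2160: Jan 1 Tuesday, leap
2161: Jan 1 Thursday, common
2162: Jan 1 Friday, common
2163: Jan 1 Saturday, common
2164: Jan 1 Sunday, leap
2165: Jan 1 Tuesday, common
2166: Jan 1 Wednesday, common
2167: Jan 1 Thursday, common
2168: Jan 1 Friday, leap
2169: Jan 1 Sunday, common
2170: Jan 1 Monday, common
2171: Jan 1 Tuesday, common
2172: Jan 1 Wednesday, leap
2173: Jan 1 Friday, common
2174: Jan 1 Saturday, common
2175: Jan 1 Sunday, common
2176: Jan 1 Monday, leap
2177: Jan 1 Wednesday, common
2178: Jan 1 Thursday, common
2179: Jan 1 Friday, common
2180: Jan 1 Saturday, leap
2180 matches on both conditions.

2180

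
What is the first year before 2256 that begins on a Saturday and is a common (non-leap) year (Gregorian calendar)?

Jan 1 advances by 2 weekdays after a leap year and by 1 after a common year.
2256: Jan 1 is Tuesday (leap).
2255: Monday
2254: Sunday
2253: Saturday
2253 begins on a Saturday and is a common year.

2253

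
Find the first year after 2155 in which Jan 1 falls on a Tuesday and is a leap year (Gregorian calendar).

2160

Jan 1 advances by 2 weekdays after a leap year and by 1 after a common year.
2155: Jan 1 is Wednesday.
2156: Thursday (leap)
2157: Saturday
2158: Sunday
2159: Monday
2160: Tuesday (leap)
2160 begins on a Tuesday and is a leap year.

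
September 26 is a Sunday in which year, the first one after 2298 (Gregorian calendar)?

2309

From one year to the next, a fixed date's weekday advances by 1, or by 2 when a Feb 29 lies between the two dates.
2298: September 26 is Monday.
2299: Tuesday (+1)
2300: Wednesday (+1)
2301: Thursday (+1)
2302: Friday (+1)
2303: Saturday (+1)
2304: Monday (+2)
2305: Tuesday (+1)
2306: Wednesday (+1)
2307: Thursday (+1)
2308: Saturday (+2)
2309: Sunday (+1)
September 26 falls on a Sunday in 2309.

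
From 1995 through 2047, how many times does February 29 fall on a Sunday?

2

Leap years in 1995–2047: 13 of them.
Feb 29 weekday advances by 5 (mod 7) from one leap year to the next four years later (or differs when a century non-leap intervenes).
Leap-day weekdays: 1996:Thu 2000:Tue 2004:Sun✓ 2008:Fri 2012:Wed 2016:Mon 2020:Sat 2024:Thu 2028:Tue 2032:Sun✓ 2036:Fri 2040:Wed 2044:Mon
Sunday: 2004, 2032 → 2.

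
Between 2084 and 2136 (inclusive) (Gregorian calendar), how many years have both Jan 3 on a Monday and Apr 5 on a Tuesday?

Check each year's weekday for Jan 3 and Apr 5:
  2084: Mon/Wed  2085: Wed/Thu  2086: Thu/Fri  2087: Fri/Sat  2088: Sat/Mon  2089: Mon/Tue ✓  2090: Tue/Wed  2091: Wed/Thu  2092: Thu/Sat  2093: Sat/Sun  2094: Sun/Mon  2095: Mon/Tue ✓  2096: Tue/Thu  2097: Thu/Fri  …(25 more)…  2123: Sun/Mon  2124: Mon/Wed  2125: Wed/Thu  2126: Thu/Fri  2127: Fri/Sat  2128: Sat/Mon  2129: Mon/Tue ✓  2130: Tue/Wed  2131: Wed/Thu  2132: Thu/Sat  2133: Sat/Sun  2134: Sun/Mon  2135: Mon/Tue ✓  2136: Tue/Thu
Both conditions hold in: 2089, 2095, 2101, 2107, 2118, 2129, 2135 — 7.

7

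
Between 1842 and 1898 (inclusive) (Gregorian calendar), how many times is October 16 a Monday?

8

Track October 16's weekday year by year (advancing +1, or +2 across a Feb 29):
  1842: Sun  1843: Mon (+1) ✓  1844: Wed (+2)  1845: Thu (+1)  1846: Fri (+1)
  1847: Sat (+1)  1848: Mon (+2) ✓  1849: Tue (+1)  1850: Wed (+1)  1851: Thu (+1)
  1852: Sat (+2)  1853: Sun (+1)  1854: Mon (+1) ✓  1855: Tue (+1)  … (29 more years) …
  1885: Fri (+1)  1886: Sat (+1)  1887: Sun (+1)  1888: Tue (+2)  1889: Wed (+1)
  1890: Thu (+1)  1891: Fri (+1)  1892: Sun (+2)  1893: Mon (+1) ✓  1894: Tue (+1)
  1895: Wed (+1)  1896: Fri (+2)  1897: Sat (+1)  1898: Sun (+1)
Monday years: 1843, 1848, 1854, 1865, 1871, 1876, 1882, 1893 — 8 in total.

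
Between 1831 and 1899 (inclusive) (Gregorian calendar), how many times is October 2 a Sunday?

Track October 2's weekday year by year (advancing +1, or +2 across a Feb 29):
  1831: Sun ✓  1832: Tue (+2)  1833: Wed (+1)  1834: Thu (+1)  1835: Fri (+1)
  1836: Sun (+2) ✓  1837: Mon (+1)  1838: Tue (+1)  1839: Wed (+1)  1840: Fri (+2)
  1841: Sat (+1)  1842: Sun (+1) ✓  1843: Mon (+1)  1844: Wed (+2)  … (41 more years) …
  1886: Sat (+1)  1887: Sun (+1) ✓  1888: Tue (+2)  1889: Wed (+1)  1890: Thu (+1)
  1891: Fri (+1)  1892: Sun (+2) ✓  1893: Mon (+1)  1894: Tue (+1)  1895: Wed (+1)
  1896: Fri (+2)  1897: Sat (+1)  1898: Sun (+1) ✓  1899: Mon (+1)
Sunday years: 1831, 1836, 1842, 1853, 1859, 1864, 1870, 1881, 1887, 1892, 1898 — 11 in total.

11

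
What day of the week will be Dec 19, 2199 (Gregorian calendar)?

January 1, 2199 is a Tuesday.
December 19 is day 353 of the year, i.e. 352 days after Jan 1.
352 mod 7 = 2, so advance 2 weekdays from Tuesday: Thursday.

Thursday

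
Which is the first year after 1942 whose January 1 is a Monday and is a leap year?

1968

Jan 1 advances by 2 weekdays after a leap year and by 1 after a common year.
1942: Jan 1 is Thursday.
1943: Friday
1944: Saturday (leap)
1945: Monday
1946: Tuesday
1947: Wednesday
1948: Thursday (leap)
1949: Saturday
1950: Sunday
1951: Monday
1952: Tuesday (leap)
1953: Thursday
1954: Friday
1955: Saturday
1956: Sunday (leap)
1957: Tuesday
1958: Wednesday
1959: Thursday
1960: Friday (leap)
1961: Sunday
1962: Monday
1963: Tuesday
1964: Wednesday (leap)
1965: Friday
1966: Saturday
1967: Sunday
1968: Monday (leap)
1968 begins on a Monday and is a leap year.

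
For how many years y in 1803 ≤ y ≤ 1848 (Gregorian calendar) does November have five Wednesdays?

November has 30 days; it has five Wednesdays when Wednesday falls among the first (month-length − 28) days — i.e. when November 1 is one of Wednesday/Tuesday.
November 1 by year: 1803:Tue✓ 1804:Thu 1805:Fri 1806:Sat 1807:Sun 1808:Tue✓ 1809:Wed✓ 1810:Thu 1811:Fri 1812:Sun 1813:Mon 1814:Tue✓ 1815:Wed✓ 1816:Fri 1817:Sat …(16 more)… 1834:Sat 1835:Sun 1836:Tue✓ 1837:Wed✓ 1838:Thu 1839:Fri 1840:Sun 1841:Mon 1842:Tue✓ 1843:Wed✓ 1844:Fri 1845:Sat 1846:Sun 1847:Mon 1848:Wed✓
Years with five Wednesdays: 1803, 1808, 1809, 1814, 1815, 1820, 1825, 1826, 1831, 1836, 1837, 1842, 1843, 1848 → 14.

14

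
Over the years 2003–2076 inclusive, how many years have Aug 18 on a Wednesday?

10

Track Aug 18's weekday year by year (advancing +1, or +2 across a Feb 29):
  2003: Mon  2004: Wed (+2) ✓  2005: Thu (+1)  2006: Fri (+1)  2007: Sat (+1)
  2008: Mon (+2)  2009: Tue (+1)  2010: Wed (+1) ✓  2011: Thu (+1)  2012: Sat (+2)
  2013: Sun (+1)  2014: Mon (+1)  2015: Tue (+1)  2016: Thu (+2)  … (46 more years) …
  2063: Sat (+1)  2064: Mon (+2)  2065: Tue (+1)  2066: Wed (+1) ✓  2067: Thu (+1)
  2068: Sat (+2)  2069: Sun (+1)  2070: Mon (+1)  2071: Tue (+1)  2072: Thu (+2)
  2073: Fri (+1)  2074: Sat (+1)  2075: Sun (+1)  2076: Tue (+2)
Wednesday years: 2004, 2010, 2021, 2027, 2032, 2038, 2049, 2055, 2060, 2066 — 10 in total.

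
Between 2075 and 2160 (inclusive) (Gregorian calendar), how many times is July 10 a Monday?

12

Track July 10's weekday year by year (advancing +1, or +2 across a Feb 29):
  2075: Wed  2076: Fri (+2)  2077: Sat (+1)  2078: Sun (+1)  2079: Mon (+1) ✓
  2080: Wed (+2)  2081: Thu (+1)  2082: Fri (+1)  2083: Sat (+1)  2084: Mon (+2) ✓
  2085: Tue (+1)  2086: Wed (+1)  2087: Thu (+1)  2088: Sat (+2)  … (58 more years) …
  2147: Mon (+1) ✓  2148: Wed (+2)  2149: Thu (+1)  2150: Fri (+1)  2151: Sat (+1)
  2152: Mon (+2) ✓  2153: Tue (+1)  2154: Wed (+1)  2155: Thu (+1)  2156: Sat (+2)
  2157: Sun (+1)  2158: Mon (+1) ✓  2159: Tue (+1)  2160: Thu (+2)
Monday years: 2079, 2084, 2090, 2102, 2113, 2119, 2124, 2130, 2141, 2147, 2152, 2158 — 12 in total.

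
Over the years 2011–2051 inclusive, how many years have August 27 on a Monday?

6

Track August 27's weekday year by year (advancing +1, or +2 across a Feb 29):
  2011: Sat  2012: Mon (+2) ✓  2013: Tue (+1)  2014: Wed (+1)  2015: Thu (+1)
  2016: Sat (+2)  2017: Sun (+1)  2018: Mon (+1) ✓  2019: Tue (+1)  2020: Thu (+2)
  2021: Fri (+1)  2022: Sat (+1)  2023: Sun (+1)  2024: Tue (+2)  … (13 more years) …
  2038: Fri (+1)  2039: Sat (+1)  2040: Mon (+2) ✓  2041: Tue (+1)  2042: Wed (+1)
  2043: Thu (+1)  2044: Sat (+2)  2045: Sun (+1)  2046: Mon (+1) ✓  2047: Tue (+1)
  2048: Thu (+2)  2049: Fri (+1)  2050: Sat (+1)  2051: Sun (+1)
Monday years: 2012, 2018, 2029, 2035, 2040, 2046 — 6 in total.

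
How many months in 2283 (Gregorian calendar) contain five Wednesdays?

4

A month of length L has five Wednesdays iff its first Wednesday is on day ≤ L−28 (so day 1–3 in a 31-day month, 1–2 in a 30-day month, day 1 in a leap February).
Checking each month of 2283: Jan starts Mon (31d) ✓; Feb starts Thu (28d); Mar starts Thu (31d); Apr starts Sun (30d); May starts Tue (31d) ✓; Jun starts Fri (30d); Jul starts Sun (31d); Aug starts Wed (31d) ✓; Sep starts Sat (30d); Oct starts Mon (31d) ✓; Nov starts Thu (30d); Dec starts Sat (31d).
Five-Wednesday months: January, May, August, October → 4.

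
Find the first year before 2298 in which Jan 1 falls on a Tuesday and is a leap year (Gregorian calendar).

2284

Jan 1 advances by 2 weekdays after a leap year and by 1 after a common year.
2298: Jan 1 is Saturday.
2297: Friday
2296: Wednesday (leap)
2295: Tuesday
2294: Monday
2293: Sunday
2292: Friday (leap)
2291: Thursday
2290: Wednesday
2289: Tuesday
2288: Sunday (leap)
2287: Saturday
2286: Friday
2285: Thursday
2284: Tuesday (leap)
2284 begins on a Tuesday and is a leap year.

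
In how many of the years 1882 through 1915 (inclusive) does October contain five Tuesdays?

15

October has 31 days; it has five Tuesdays when Tuesday falls among the first (month-length − 28) days — i.e. when October 1 is one of Tuesday/Monday/Sunday.
October 1 by year: 1882:Sun✓ 1883:Mon✓ 1884:Wed 1885:Thu 1886:Fri 1887:Sat 1888:Mon✓ 1889:Tue✓ 1890:Wed 1891:Thu 1892:Sat 1893:Sun✓ 1894:Mon✓ 1895:Tue✓ 1896:Thu …(4 more)… 1901:Tue✓ 1902:Wed 1903:Thu 1904:Sat 1905:Sun✓ 1906:Mon✓ 1907:Tue✓ 1908:Thu 1909:Fri 1910:Sat 1911:Sun✓ 1912:Tue✓ 1913:Wed 1914:Thu 1915:Fri
Years with five Tuesdays: 1882, 1883, 1888, 1889, 1893, 1894, 1895, 1899, 1900, 1901, 1905, 1906, 1907, 1911, 1912 → 15.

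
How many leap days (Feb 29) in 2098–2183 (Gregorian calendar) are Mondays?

3

Leap years in 2098–2183: 20 of them.
Feb 29 weekday advances by 5 (mod 7) from one leap year to the next four years later (or differs when a century non-leap intervenes).
Leap-day weekdays: 2104:Fri 2108:Wed 2112:Mon✓ 2116:Sat 2120:Thu 2124:Tue 2128:Sun 2132:Fri 2136:Wed 2140:Mon✓ 2144:Sat 2148:Thu 2152:Tue 2156:Sun 2160:Fri 2164:Wed 2168:Mon✓ 2172:Sat 2176:Thu 2180:Tue
Monday: 2112, 2140, 2168 → 3.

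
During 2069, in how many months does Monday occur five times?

A month of length L has five Mondays iff its first Monday is on day ≤ L−28 (so day 1–3 in a 31-day month, 1–2 in a 30-day month, day 1 in a leap February).
Checking each month of 2069: Jan starts Tue (31d); Feb starts Fri (28d); Mar starts Fri (31d); Apr starts Mon (30d) ✓; May starts Wed (31d); Jun starts Sat (30d); Jul starts Mon (31d) ✓; Aug starts Thu (31d); Sep starts Sun (30d) ✓; Oct starts Tue (31d); Nov starts Fri (30d); Dec starts Sun (31d) ✓.
Five-Monday months: April, July, September, December → 4.

4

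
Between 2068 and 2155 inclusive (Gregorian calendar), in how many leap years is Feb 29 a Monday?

Leap years in 2068–2155: 21 of them.
Feb 29 weekday advances by 5 (mod 7) from one leap year to the next four years later (or differs when a century non-leap intervenes).
Leap-day weekdays: 2068:Wed 2072:Mon✓ 2076:Sat 2080:Thu 2084:Tue 2088:Sun 2092:Fri 2096:Wed 2104:Fri 2108:Wed 2112:Mon✓ 2116:Sat 2120:Thu 2124:Tue 2128:Sun 2132:Fri 2136:Wed 2140:Mon✓ 2144:Sat 2148:Thu 2152:Tue
Monday: 2072, 2112, 2140 → 3.

3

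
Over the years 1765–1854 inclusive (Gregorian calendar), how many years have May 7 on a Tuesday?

14

Track May 7's weekday year by year (advancing +1, or +2 across a Feb 29):
  1765: Tue ✓  1766: Wed (+1)  1767: Thu (+1)  1768: Sat (+2)  1769: Sun (+1)
  1770: Mon (+1)  1771: Tue (+1) ✓  1772: Thu (+2)  1773: Fri (+1)  1774: Sat (+1)
  1775: Sun (+1)  1776: Tue (+2) ✓  1777: Wed (+1)  1778: Thu (+1)  … (62 more years) …
  1841: Fri (+1)  1842: Sat (+1)  1843: Sun (+1)  1844: Tue (+2) ✓  1845: Wed (+1)
  1846: Thu (+1)  1847: Fri (+1)  1848: Sun (+2)  1849: Mon (+1)  1850: Tue (+1) ✓
  1851: Wed (+1)  1852: Fri (+2)  1853: Sat (+1)  1854: Sun (+1)
Tuesday years: 1765, 1771, 1776, 1782, 1793, 1799, 1805, 1811, 1816, 1822, 1833, 1839, 1844, 1850 — 14 in total.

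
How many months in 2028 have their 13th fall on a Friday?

Check the 13th of each month of 2028: Jan 13: Thu, Feb 13: Sun, Mar 13: Mon, Apr 13: Thu, May 13: Sat, Jun 13: Tue, Jul 13: Thu, Aug 13: Sun, Sep 13: Wed, Oct 13: Fri, Nov 13: Mon, Dec 13: Wed.
Friday occurs in October — 1 month.

1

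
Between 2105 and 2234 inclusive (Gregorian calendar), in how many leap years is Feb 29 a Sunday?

4

Leap years in 2105–2234: 31 of them.
Feb 29 weekday advances by 5 (mod 7) from one leap year to the next four years later (or differs when a century non-leap intervenes).
Leap-day weekdays: 2108:Wed 2112:Mon 2116:Sat 2120:Thu 2124:Tue 2128:Sun✓ 2132:Fri 2136:Wed 2140:Mon 2144:Sat 2148:Thu 2152:Tue 2156:Sun✓ …(5 more)… 2180:Tue 2184:Sun✓ 2188:Fri 2192:Wed 2196:Mon 2204:Wed 2208:Mon 2212:Sat 2216:Thu 2220:Tue 2224:Sun✓ 2228:Fri 2232:Wed
Sunday: 2128, 2156, 2184, 2224 → 4.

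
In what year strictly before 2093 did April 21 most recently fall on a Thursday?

2089

From one year to the next, a fixed date's weekday advances by 1, or by 2 when a Feb 29 lies between the two dates.
2093: April 21 is Tuesday.
2092: Monday (−1)
2091: Saturday (−2)
2090: Friday (−1)
2089: Thursday (−1)
April 21 falls on a Thursday in 2089.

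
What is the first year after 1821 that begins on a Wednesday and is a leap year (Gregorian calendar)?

1840

Jan 1 advances by 2 weekdays after a leap year and by 1 after a common year.
1821: Jan 1 is Monday.
1822: Tuesday
1823: Wednesday
1824: Thursday (leap)
1825: Saturday
1826: Sunday
1827: Monday
1828: Tuesday (leap)
1829: Thursday
1830: Friday
1831: Saturday
1832: Sunday (leap)
1833: Tuesday
1834: Wednesday
1835: Thursday
1836: Friday (leap)
1837: Sunday
1838: Monday
1839: Tuesday
1840: Wednesday (leap)
1840 begins on a Wednesday and is a leap year.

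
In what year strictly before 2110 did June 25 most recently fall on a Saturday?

From one year to the next, a fixed date's weekday advances by 1, or by 2 when a Feb 29 lies between the two dates.
2110: June 25 is Wednesday.
2109: Tuesday (−1)
2108: Monday (−1)
2107: Saturday (−2)
June 25 falls on a Saturday in 2107.

2107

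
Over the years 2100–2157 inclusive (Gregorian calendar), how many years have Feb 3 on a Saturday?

Track Feb 3's weekday year by year (advancing +1, or +2 across a Feb 29):
  2100: Wed  2101: Thu (+1)  2102: Fri (+1)  2103: Sat (+1) ✓  2104: Sun (+1)
  2105: Tue (+2)  2106: Wed (+1)  2107: Thu (+1)  2108: Fri (+1)  2109: Sun (+2)
  2110: Mon (+1)  2111: Tue (+1)  2112: Wed (+1)  2113: Fri (+2)  … (30 more years) …
  2144: Mon (+1)  2145: Wed (+2)  2146: Thu (+1)  2147: Fri (+1)  2148: Sat (+1) ✓
  2149: Mon (+2)  2150: Tue (+1)  2151: Wed (+1)  2152: Thu (+1)  2153: Sat (+2) ✓
  2154: Sun (+1)  2155: Mon (+1)  2156: Tue (+1)  2157: Thu (+2)
Saturday years: 2103, 2114, 2120, 2125, 2131, 2142, 2148, 2153 — 8 in total.

8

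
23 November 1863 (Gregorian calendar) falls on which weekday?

January 1, 1863 is a Thursday.
November 23 is day 327 of the year, i.e. 326 days after Jan 1.
326 mod 7 = 4, so advance 4 weekdays from Thursday: Monday.

Monday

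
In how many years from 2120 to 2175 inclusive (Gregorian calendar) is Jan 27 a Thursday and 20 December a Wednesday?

Check each year's weekday for Jan 27 and 20 December:
  2120: Sat/Fri  2121: Mon/Sat  2122: Tue/Sun  2123: Wed/Mon  2124: Thu/Wed ✓  2125: Sat/Thu  2126: Sun/Fri  2127: Mon/Sat  2128: Tue/Mon  2129: Thu/Tue  2130: Fri/Wed  2131: Sat/Thu  2132: Sun/Sat  2133: Tue/Sun  …(28 more)…  2162: Wed/Mon  2163: Thu/Tue  2164: Fri/Thu  2165: Sun/Fri  2166: Mon/Sat  2167: Tue/Sun  2168: Wed/Tue  2169: Fri/Wed  2170: Sat/Thu  2171: Sun/Fri  2172: Mon/Sun  2173: Wed/Mon  2174: Thu/Tue  2175: Fri/Wed
Both conditions hold in: 2124, 2152 — 2.

2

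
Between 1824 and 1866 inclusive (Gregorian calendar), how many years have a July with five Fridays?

July has 31 days; it has five Fridays when Friday falls among the first (month-length − 28) days — i.e. when July 1 is one of Friday/Thursday/Wednesday.
July 1 by year: 1824:Thu✓ 1825:Fri✓ 1826:Sat 1827:Sun 1828:Tue 1829:Wed✓ 1830:Thu✓ 1831:Fri✓ 1832:Sun 1833:Mon 1834:Tue 1835:Wed✓ 1836:Fri✓ 1837:Sat 1838:Sun …(13 more)… 1852:Thu✓ 1853:Fri✓ 1854:Sat 1855:Sun 1856:Tue 1857:Wed✓ 1858:Thu✓ 1859:Fri✓ 1860:Sun 1861:Mon 1862:Tue 1863:Wed✓ 1864:Fri✓ 1865:Sat 1866:Sun
Years with five Fridays: 1824, 1825, 1829, 1830, 1831, 1835, 1836, 1840, 1841, 1842, 1846, 1847, 1852, 1853, 1857, 1858, 1859, 1863, 1864 → 19.

19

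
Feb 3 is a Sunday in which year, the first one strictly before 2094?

2092

From one year to the next, a fixed date's weekday advances by 1, or by 2 when a Feb 29 lies between the two dates.
2094: February 3 is Wednesday.
2093: Tuesday (−1)
2092: Sunday (−2)
Feb 3 falls on a Sunday in 2092.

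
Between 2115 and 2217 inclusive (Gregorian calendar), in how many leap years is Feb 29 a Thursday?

Leap years in 2115–2217: 25 of them.
Feb 29 weekday advances by 5 (mod 7) from one leap year to the next four years later (or differs when a century non-leap intervenes).
Leap-day weekdays: 2116:Sat 2120:Thu✓ 2124:Tue 2128:Sun 2132:Fri 2136:Wed 2140:Mon 2144:Sat 2148:Thu✓ 2152:Tue 2156:Sun 2160:Fri 2164:Wed 2168:Mon 2172:Sat 2176:Thu✓ 2180:Tue 2184:Sun 2188:Fri 2192:Wed 2196:Mon 2204:Wed 2208:Mon 2212:Sat 2216:Thu✓
Thursday: 2120, 2148, 2176, 2216 → 4.

4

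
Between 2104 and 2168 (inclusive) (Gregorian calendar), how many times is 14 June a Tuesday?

10

Track 14 June's weekday year by year (advancing +1, or +2 across a Feb 29):
  2104: Sat  2105: Sun (+1)  2106: Mon (+1)  2107: Tue (+1) ✓  2108: Thu (+2)
  2109: Fri (+1)  2110: Sat (+1)  2111: Sun (+1)  2112: Tue (+2) ✓  2113: Wed (+1)
  2114: Thu (+1)  2115: Fri (+1)  2116: Sun (+2)  2117: Mon (+1)  … (37 more years) …
  2155: Sat (+1)  2156: Mon (+2)  2157: Tue (+1) ✓  2158: Wed (+1)  2159: Thu (+1)
  2160: Sat (+2)  2161: Sun (+1)  2162: Mon (+1)  2163: Tue (+1) ✓  2164: Thu (+2)
  2165: Fri (+1)  2166: Sat (+1)  2167: Sun (+1)  2168: Tue (+2) ✓
Tuesday years: 2107, 2112, 2118, 2129, 2135, 2140, 2146, 2157, 2163, 2168 — 10 in total.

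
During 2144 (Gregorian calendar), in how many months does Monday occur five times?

4

A month of length L has five Mondays iff its first Monday is on day ≤ L−28 (so day 1–3 in a 31-day month, 1–2 in a 30-day month, day 1 in a leap February).
Checking each month of 2144: Jan starts Wed (31d); Feb starts Sat (29d); Mar starts Sun (31d) ✓; Apr starts Wed (30d); May starts Fri (31d); Jun starts Mon (30d) ✓; Jul starts Wed (31d); Aug starts Sat (31d) ✓; Sep starts Tue (30d); Oct starts Thu (31d); Nov starts Sun (30d) ✓; Dec starts Tue (31d).
Five-Monday months: March, June, August, November → 4.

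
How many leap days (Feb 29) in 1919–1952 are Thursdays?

1

Leap years in 1919–1952: 9 of them.
Feb 29 weekday advances by 5 (mod 7) from one leap year to the next four years later (or differs when a century non-leap intervenes).
Leap-day weekdays: 1920:Sun 1924:Fri 1928:Wed 1932:Mon 1936:Sat 1940:Thu✓ 1944:Tue 1948:Sun 1952:Fri
Thursday: 1940 → 1.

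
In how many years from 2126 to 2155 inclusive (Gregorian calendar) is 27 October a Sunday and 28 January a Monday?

Check each year's weekday for 27 October and 28 January:
  2126: Sun/Mon ✓  2127: Mon/Tue  2128: Wed/Wed  2129: Thu/Fri  2130: Fri/Sat  2131: Sat/Sun  2132: Mon/Mon  2133: Tue/Wed  2134: Wed/Thu  2135: Thu/Fri  2136: Sat/Sat  2137: Sun/Mon ✓  2138: Mon/Tue  2139: Tue/Wed  2140: Thu/Thu  2141: Fri/Sat  2142: Sat/Sun  2143: Sun/Mon ✓  2144: Tue/Tue  2145: Wed/Thu  2146: Thu/Fri  2147: Fri/Sat  2148: Sun/Sun  2149: Mon/Tue  2150: Tue/Wed  2151: Wed/Thu  2152: Fri/Fri  2153: Sat/Sun  2154: Sun/Mon ✓  2155: Mon/Tue
Both conditions hold in: 2126, 2137, 2143, 2154 — 4.

4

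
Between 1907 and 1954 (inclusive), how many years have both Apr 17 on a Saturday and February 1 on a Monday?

Check each year's weekday for Apr 17 and February 1:
  1907: Wed/Fri  1908: Fri/Sat  1909: Sat/Mon ✓  1910: Sun/Tue  1911: Mon/Wed  1912: Wed/Thu  1913: Thu/Sat  1914: Fri/Sun  1915: Sat/Mon ✓  1916: Mon/Tue  1917: Tue/Thu  1918: Wed/Fri  1919: Thu/Sat  1920: Sat/Sun  …(20 more)…  1941: Thu/Sat  1942: Fri/Sun  1943: Sat/Mon ✓  1944: Mon/Tue  1945: Tue/Thu  1946: Wed/Fri  1947: Thu/Sat  1948: Sat/Sun  1949: Sun/Tue  1950: Mon/Wed  1951: Tue/Thu  1952: Thu/Fri  1953: Fri/Sun  1954: Sat/Mon ✓
Both conditions hold in: 1909, 1915, 1926, 1937, 1943, 1954 — 6.

6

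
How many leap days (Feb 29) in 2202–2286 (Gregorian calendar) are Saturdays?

3

Leap years in 2202–2286: 21 of them.
Feb 29 weekday advances by 5 (mod 7) from one leap year to the next four years later (or differs when a century non-leap intervenes).
Leap-day weekdays: 2204:Wed 2208:Mon 2212:Sat✓ 2216:Thu 2220:Tue 2224:Sun 2228:Fri 2232:Wed 2236:Mon 2240:Sat✓ 2244:Thu 2248:Tue 2252:Sun 2256:Fri 2260:Wed 2264:Mon 2268:Sat✓ 2272:Thu 2276:Tue 2280:Sun 2284:Fri
Saturday: 2212, 2240, 2268 → 3.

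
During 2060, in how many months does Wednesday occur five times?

A month of length L has five Wednesdays iff its first Wednesday is on day ≤ L−28 (so day 1–3 in a 31-day month, 1–2 in a 30-day month, day 1 in a leap February).
Checking each month of 2060: Jan starts Thu (31d); Feb starts Sun (29d); Mar starts Mon (31d) ✓; Apr starts Thu (30d); May starts Sat (31d); Jun starts Tue (30d) ✓; Jul starts Thu (31d); Aug starts Sun (31d); Sep starts Wed (30d) ✓; Oct starts Fri (31d); Nov starts Mon (30d); Dec starts Wed (31d) ✓.
Five-Wednesday months: March, June, September, December → 4.

4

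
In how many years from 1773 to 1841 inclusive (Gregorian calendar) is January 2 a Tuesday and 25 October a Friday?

Check each year's weekday for January 2 and 25 October:
  1773: Sat/Mon  1774: Sun/Tue  1775: Mon/Wed  1776: Tue/Fri ✓  1777: Thu/Sat  1778: Fri/Sun  1779: Sat/Mon  1780: Sun/Wed  1781: Tue/Thu  1782: Wed/Fri  1783: Thu/Sat  1784: Fri/Mon  1785: Sun/Tue  1786: Mon/Wed  …(41 more)…  1828: Wed/Sat  1829: Fri/Sun  1830: Sat/Mon  1831: Sun/Tue  1832: Mon/Thu  1833: Wed/Fri  1834: Thu/Sat  1835: Fri/Sun  1836: Sat/Tue  1837: Mon/Wed  1838: Tue/Thu  1839: Wed/Fri  1840: Thu/Sun  1841: Sat/Mon
Both conditions hold in: 1776, 1816 — 2.

2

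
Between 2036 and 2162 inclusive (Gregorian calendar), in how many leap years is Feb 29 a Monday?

Leap years in 2036–2162: 31 of them.
Feb 29 weekday advances by 5 (mod 7) from one leap year to the next four years later (or differs when a century non-leap intervenes).
Leap-day weekdays: 2036:Fri 2040:Wed 2044:Mon✓ 2048:Sat 2052:Thu 2056:Tue 2060:Sun 2064:Fri 2068:Wed 2072:Mon✓ 2076:Sat 2080:Thu 2084:Tue …(5 more)… 2112:Mon✓ 2116:Sat 2120:Thu 2124:Tue 2128:Sun 2132:Fri 2136:Wed 2140:Mon✓ 2144:Sat 2148:Thu 2152:Tue 2156:Sun 2160:Fri
Monday: 2044, 2072, 2112, 2140 → 4.

4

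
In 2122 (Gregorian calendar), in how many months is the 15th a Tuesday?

2

Check the 15th of each month of 2122: Jan 15: Thu, Feb 15: Sun, Mar 15: Sun, Apr 15: Wed, May 15: Fri, Jun 15: Mon, Jul 15: Wed, Aug 15: Sat, Sep 15: Tue, Oct 15: Thu, Nov 15: Sun, Dec 15: Tue.
Tuesday occurs in September, December — 2 months.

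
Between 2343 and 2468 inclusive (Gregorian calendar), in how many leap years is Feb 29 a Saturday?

4

Leap years in 2343–2468: 32 of them.
Feb 29 weekday advances by 5 (mod 7) from one leap year to the next four years later (or differs when a century non-leap intervenes).
Leap-day weekdays: 2344:Tue 2348:Sun 2352:Fri 2356:Wed 2360:Mon 2364:Sat✓ 2368:Thu 2372:Tue 2376:Sun 2380:Fri 2384:Wed 2388:Mon 2392:Sat✓ …(6 more)… 2420:Sat✓ 2424:Thu 2428:Tue 2432:Sun 2436:Fri 2440:Wed 2444:Mon 2448:Sat✓ 2452:Thu 2456:Tue 2460:Sun 2464:Fri 2468:Wed
Saturday: 2364, 2392, 2420, 2448 → 4.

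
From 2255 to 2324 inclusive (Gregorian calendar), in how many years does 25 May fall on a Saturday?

Track 25 May's weekday year by year (advancing +1, or +2 across a Feb 29):
  2255: Fri  2256: Sun (+2)  2257: Mon (+1)  2258: Tue (+1)  2259: Wed (+1)
  2260: Fri (+2)  2261: Sat (+1) ✓  2262: Sun (+1)  2263: Mon (+1)  2264: Wed (+2)
  2265: Thu (+1)  2266: Fri (+1)  2267: Sat (+1) ✓  2268: Mon (+2)  … (42 more years) …
  2311: Thu (+1)  2312: Sat (+2) ✓  2313: Sun (+1)  2314: Mon (+1)  2315: Tue (+1)
  2316: Thu (+2)  2317: Fri (+1)  2318: Sat (+1) ✓  2319: Sun (+1)  2320: Tue (+2)
  2321: Wed (+1)  2322: Thu (+1)  2323: Fri (+1)  2324: Sun (+2)
Saturday years: 2261, 2267, 2272, 2278, 2289, 2295, 2301, 2307, 2312, 2318 — 10 in total.

10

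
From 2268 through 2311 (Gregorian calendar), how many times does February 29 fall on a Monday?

2

Leap years in 2268–2311: 10 of them.
Feb 29 weekday advances by 5 (mod 7) from one leap year to the next four years later (or differs when a century non-leap intervenes).
Leap-day weekdays: 2268:Sat 2272:Thu 2276:Tue 2280:Sun 2284:Fri 2288:Wed 2292:Mon✓ 2296:Sat 2304:Mon✓ 2308:Sat
Monday: 2292, 2304 → 2.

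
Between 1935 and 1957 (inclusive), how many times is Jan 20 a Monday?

3

Track Jan 20's weekday year by year (advancing +1, or +2 across a Feb 29):
  1935: Sun  1936: Mon (+1) ✓  1937: Wed (+2)  1938: Thu (+1)  1939: Fri (+1)
  1940: Sat (+1)  1941: Mon (+2) ✓  1942: Tue (+1)  1943: Wed (+1)  1944: Thu (+1)
  1945: Sat (+2)  1946: Sun (+1)  1947: Mon (+1) ✓  1948: Tue (+1)  1949: Thu (+2)
  1950: Fri (+1)  1951: Sat (+1)  1952: Sun (+1)  1953: Tue (+2)  1954: Wed (+1)
  1955: Thu (+1)  1956: Fri (+1)  1957: Sun (+2)
Monday years: 1936, 1941, 1947 — 3 in total.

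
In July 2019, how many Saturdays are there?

July 2019 has 31 days and begins on Monday.
The first Saturday is July 6.
Saturdays fall on 6, 13, 20, 27 — that's 4.

4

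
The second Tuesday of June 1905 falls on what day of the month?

13

June 1, 1905 is a Thursday, so the first Tuesday is the 6th.
The second Tuesday is 6 + 7 = 13.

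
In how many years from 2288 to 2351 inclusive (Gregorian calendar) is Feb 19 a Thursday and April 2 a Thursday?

Check each year's weekday for Feb 19 and April 2:
  2288: Sun/Mon  2289: Tue/Tue  2290: Wed/Wed  2291: Thu/Thu ✓  2292: Fri/Sat  2293: Sun/Sun  2294: Mon/Mon  2295: Tue/Tue  2296: Wed/Thu  2297: Fri/Fri  2298: Sat/Sat  2299: Sun/Sun  2300: Mon/Mon  2301: Tue/Tue  …(36 more)…  2338: Sat/Sat  2339: Sun/Sun  2340: Mon/Tue  2341: Wed/Wed  2342: Thu/Thu ✓  2343: Fri/Fri  2344: Sat/Sun  2345: Mon/Mon  2346: Tue/Tue  2347: Wed/Wed  2348: Thu/Fri  2349: Sat/Sat  2350: Sun/Sun  2351: Mon/Mon
Both conditions hold in: 2291, 2303, 2314, 2325, 2331, 2342 — 6.

6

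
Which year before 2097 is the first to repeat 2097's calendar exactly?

Two years share a calendar iff Jan 1 falls on the same weekday and both are leap or both are common. 2097: Jan 1 is Tuesday, common year.
2096: Jan 1 Sunday, leap
2095: Jan 1 Saturday, common
2094: Jan 1 Friday, common
2093: Jan 1 Thursday, common
2092: Jan 1 Tuesday, leap
2091: Jan 1 Monday, common
2090: Jan 1 Sunday, common
2089: Jan 1 Saturday, common
2088: Jan 1 Thursday, leap
2087: Jan 1 Wednesday, common
2086: Jan 1 Tuesday, common
2086 matches on both conditions.

2086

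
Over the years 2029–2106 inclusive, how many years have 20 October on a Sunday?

10

Track 20 October's weekday year by year (advancing +1, or +2 across a Feb 29):
  2029: Sat  2030: Sun (+1) ✓  2031: Mon (+1)  2032: Wed (+2)  2033: Thu (+1)
  2034: Fri (+1)  2035: Sat (+1)  2036: Mon (+2)  2037: Tue (+1)  2038: Wed (+1)
  2039: Thu (+1)  2040: Sat (+2)  2041: Sun (+1) ✓  2042: Mon (+1)  … (50 more years) …
  2093: Tue (+1)  2094: Wed (+1)  2095: Thu (+1)  2096: Sat (+2)  2097: Sun (+1) ✓
  2098: Mon (+1)  2099: Tue (+1)  2100: Wed (+1)  2101: Thu (+1)  2102: Fri (+1)
  2103: Sat (+1)  2104: Mon (+2)  2105: Tue (+1)  2106: Wed (+1)
Sunday years: 2030, 2041, 2047, 2052, 2058, 2069, 2075, 2080, 2086, 2097 — 10 in total.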